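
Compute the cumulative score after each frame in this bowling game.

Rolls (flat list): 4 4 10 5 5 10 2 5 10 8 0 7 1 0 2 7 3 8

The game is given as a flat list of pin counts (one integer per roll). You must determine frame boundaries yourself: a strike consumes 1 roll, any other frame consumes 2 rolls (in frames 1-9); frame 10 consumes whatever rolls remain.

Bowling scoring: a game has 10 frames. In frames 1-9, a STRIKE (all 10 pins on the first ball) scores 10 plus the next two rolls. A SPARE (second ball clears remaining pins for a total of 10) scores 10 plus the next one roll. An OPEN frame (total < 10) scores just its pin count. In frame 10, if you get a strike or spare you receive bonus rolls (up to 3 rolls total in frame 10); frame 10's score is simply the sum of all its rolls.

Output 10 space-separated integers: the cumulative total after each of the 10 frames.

Frame 1: OPEN (4+4=8). Cumulative: 8
Frame 2: STRIKE. 10 + next two rolls (5+5) = 20. Cumulative: 28
Frame 3: SPARE (5+5=10). 10 + next roll (10) = 20. Cumulative: 48
Frame 4: STRIKE. 10 + next two rolls (2+5) = 17. Cumulative: 65
Frame 5: OPEN (2+5=7). Cumulative: 72
Frame 6: STRIKE. 10 + next two rolls (8+0) = 18. Cumulative: 90
Frame 7: OPEN (8+0=8). Cumulative: 98
Frame 8: OPEN (7+1=8). Cumulative: 106
Frame 9: OPEN (0+2=2). Cumulative: 108
Frame 10: SPARE. Sum of all frame-10 rolls (7+3+8) = 18. Cumulative: 126

Answer: 8 28 48 65 72 90 98 106 108 126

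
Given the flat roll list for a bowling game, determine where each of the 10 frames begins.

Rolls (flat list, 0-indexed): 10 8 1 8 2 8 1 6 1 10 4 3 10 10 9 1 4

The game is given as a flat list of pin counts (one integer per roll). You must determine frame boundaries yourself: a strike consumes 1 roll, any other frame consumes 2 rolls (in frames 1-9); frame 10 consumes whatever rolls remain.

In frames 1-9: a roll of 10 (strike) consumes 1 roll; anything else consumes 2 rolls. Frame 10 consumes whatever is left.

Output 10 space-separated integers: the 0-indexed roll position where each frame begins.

Answer: 0 1 3 5 7 9 10 12 13 14

Derivation:
Frame 1 starts at roll index 0: roll=10 (strike), consumes 1 roll
Frame 2 starts at roll index 1: rolls=8,1 (sum=9), consumes 2 rolls
Frame 3 starts at roll index 3: rolls=8,2 (sum=10), consumes 2 rolls
Frame 4 starts at roll index 5: rolls=8,1 (sum=9), consumes 2 rolls
Frame 5 starts at roll index 7: rolls=6,1 (sum=7), consumes 2 rolls
Frame 6 starts at roll index 9: roll=10 (strike), consumes 1 roll
Frame 7 starts at roll index 10: rolls=4,3 (sum=7), consumes 2 rolls
Frame 8 starts at roll index 12: roll=10 (strike), consumes 1 roll
Frame 9 starts at roll index 13: roll=10 (strike), consumes 1 roll
Frame 10 starts at roll index 14: 3 remaining rolls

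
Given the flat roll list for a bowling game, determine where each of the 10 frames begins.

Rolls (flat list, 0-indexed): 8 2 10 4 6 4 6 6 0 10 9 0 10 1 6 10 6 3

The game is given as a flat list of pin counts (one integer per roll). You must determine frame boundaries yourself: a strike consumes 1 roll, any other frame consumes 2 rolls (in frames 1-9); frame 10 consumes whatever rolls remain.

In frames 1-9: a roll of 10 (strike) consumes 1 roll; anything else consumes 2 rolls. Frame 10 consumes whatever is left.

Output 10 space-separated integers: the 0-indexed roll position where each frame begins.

Answer: 0 2 3 5 7 9 10 12 13 15

Derivation:
Frame 1 starts at roll index 0: rolls=8,2 (sum=10), consumes 2 rolls
Frame 2 starts at roll index 2: roll=10 (strike), consumes 1 roll
Frame 3 starts at roll index 3: rolls=4,6 (sum=10), consumes 2 rolls
Frame 4 starts at roll index 5: rolls=4,6 (sum=10), consumes 2 rolls
Frame 5 starts at roll index 7: rolls=6,0 (sum=6), consumes 2 rolls
Frame 6 starts at roll index 9: roll=10 (strike), consumes 1 roll
Frame 7 starts at roll index 10: rolls=9,0 (sum=9), consumes 2 rolls
Frame 8 starts at roll index 12: roll=10 (strike), consumes 1 roll
Frame 9 starts at roll index 13: rolls=1,6 (sum=7), consumes 2 rolls
Frame 10 starts at roll index 15: 3 remaining rolls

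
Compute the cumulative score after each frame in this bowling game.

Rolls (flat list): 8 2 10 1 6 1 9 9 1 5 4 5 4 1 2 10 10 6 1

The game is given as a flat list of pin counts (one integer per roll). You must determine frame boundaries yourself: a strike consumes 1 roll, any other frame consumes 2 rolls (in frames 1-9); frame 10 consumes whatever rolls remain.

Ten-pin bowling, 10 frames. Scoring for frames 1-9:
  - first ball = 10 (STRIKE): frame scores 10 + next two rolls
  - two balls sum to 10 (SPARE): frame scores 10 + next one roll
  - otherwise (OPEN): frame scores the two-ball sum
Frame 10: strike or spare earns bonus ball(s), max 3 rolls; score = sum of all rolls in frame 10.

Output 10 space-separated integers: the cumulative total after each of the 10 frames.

Answer: 20 37 44 63 78 87 96 99 125 142

Derivation:
Frame 1: SPARE (8+2=10). 10 + next roll (10) = 20. Cumulative: 20
Frame 2: STRIKE. 10 + next two rolls (1+6) = 17. Cumulative: 37
Frame 3: OPEN (1+6=7). Cumulative: 44
Frame 4: SPARE (1+9=10). 10 + next roll (9) = 19. Cumulative: 63
Frame 5: SPARE (9+1=10). 10 + next roll (5) = 15. Cumulative: 78
Frame 6: OPEN (5+4=9). Cumulative: 87
Frame 7: OPEN (5+4=9). Cumulative: 96
Frame 8: OPEN (1+2=3). Cumulative: 99
Frame 9: STRIKE. 10 + next two rolls (10+6) = 26. Cumulative: 125
Frame 10: STRIKE. Sum of all frame-10 rolls (10+6+1) = 17. Cumulative: 142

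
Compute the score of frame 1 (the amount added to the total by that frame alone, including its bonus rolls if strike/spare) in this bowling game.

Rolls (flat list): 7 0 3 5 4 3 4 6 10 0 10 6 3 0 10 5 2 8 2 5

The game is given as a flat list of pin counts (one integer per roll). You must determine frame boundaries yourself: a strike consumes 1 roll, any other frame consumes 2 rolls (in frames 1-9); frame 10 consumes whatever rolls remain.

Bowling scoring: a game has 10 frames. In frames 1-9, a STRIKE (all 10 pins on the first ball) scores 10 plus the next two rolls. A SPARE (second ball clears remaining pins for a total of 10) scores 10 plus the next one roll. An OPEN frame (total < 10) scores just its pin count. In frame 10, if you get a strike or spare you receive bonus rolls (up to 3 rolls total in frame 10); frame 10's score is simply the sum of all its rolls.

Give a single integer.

Answer: 7

Derivation:
Frame 1: OPEN (7+0=7). Cumulative: 7
Frame 2: OPEN (3+5=8). Cumulative: 15
Frame 3: OPEN (4+3=7). Cumulative: 22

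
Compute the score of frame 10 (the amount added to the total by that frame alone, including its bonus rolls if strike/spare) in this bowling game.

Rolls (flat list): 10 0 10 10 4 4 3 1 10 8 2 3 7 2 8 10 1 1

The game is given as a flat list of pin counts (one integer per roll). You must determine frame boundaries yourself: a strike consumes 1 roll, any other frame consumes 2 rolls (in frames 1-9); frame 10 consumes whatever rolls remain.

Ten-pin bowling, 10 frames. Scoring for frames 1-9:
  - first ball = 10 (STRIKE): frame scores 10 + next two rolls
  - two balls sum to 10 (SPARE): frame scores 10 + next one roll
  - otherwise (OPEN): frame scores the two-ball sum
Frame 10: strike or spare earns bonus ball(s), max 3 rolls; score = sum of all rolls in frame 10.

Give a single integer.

Frame 1: STRIKE. 10 + next two rolls (0+10) = 20. Cumulative: 20
Frame 2: SPARE (0+10=10). 10 + next roll (10) = 20. Cumulative: 40
Frame 3: STRIKE. 10 + next two rolls (4+4) = 18. Cumulative: 58
Frame 4: OPEN (4+4=8). Cumulative: 66
Frame 5: OPEN (3+1=4). Cumulative: 70
Frame 6: STRIKE. 10 + next two rolls (8+2) = 20. Cumulative: 90
Frame 7: SPARE (8+2=10). 10 + next roll (3) = 13. Cumulative: 103
Frame 8: SPARE (3+7=10). 10 + next roll (2) = 12. Cumulative: 115
Frame 9: SPARE (2+8=10). 10 + next roll (10) = 20. Cumulative: 135
Frame 10: STRIKE. Sum of all frame-10 rolls (10+1+1) = 12. Cumulative: 147

Answer: 12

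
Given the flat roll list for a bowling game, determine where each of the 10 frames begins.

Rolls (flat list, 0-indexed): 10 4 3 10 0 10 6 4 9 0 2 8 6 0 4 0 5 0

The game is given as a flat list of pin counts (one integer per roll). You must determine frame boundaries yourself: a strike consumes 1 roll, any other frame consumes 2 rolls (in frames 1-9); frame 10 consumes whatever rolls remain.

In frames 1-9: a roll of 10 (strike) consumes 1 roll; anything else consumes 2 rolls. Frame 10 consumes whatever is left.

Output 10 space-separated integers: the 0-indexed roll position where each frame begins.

Answer: 0 1 3 4 6 8 10 12 14 16

Derivation:
Frame 1 starts at roll index 0: roll=10 (strike), consumes 1 roll
Frame 2 starts at roll index 1: rolls=4,3 (sum=7), consumes 2 rolls
Frame 3 starts at roll index 3: roll=10 (strike), consumes 1 roll
Frame 4 starts at roll index 4: rolls=0,10 (sum=10), consumes 2 rolls
Frame 5 starts at roll index 6: rolls=6,4 (sum=10), consumes 2 rolls
Frame 6 starts at roll index 8: rolls=9,0 (sum=9), consumes 2 rolls
Frame 7 starts at roll index 10: rolls=2,8 (sum=10), consumes 2 rolls
Frame 8 starts at roll index 12: rolls=6,0 (sum=6), consumes 2 rolls
Frame 9 starts at roll index 14: rolls=4,0 (sum=4), consumes 2 rolls
Frame 10 starts at roll index 16: 2 remaining rolls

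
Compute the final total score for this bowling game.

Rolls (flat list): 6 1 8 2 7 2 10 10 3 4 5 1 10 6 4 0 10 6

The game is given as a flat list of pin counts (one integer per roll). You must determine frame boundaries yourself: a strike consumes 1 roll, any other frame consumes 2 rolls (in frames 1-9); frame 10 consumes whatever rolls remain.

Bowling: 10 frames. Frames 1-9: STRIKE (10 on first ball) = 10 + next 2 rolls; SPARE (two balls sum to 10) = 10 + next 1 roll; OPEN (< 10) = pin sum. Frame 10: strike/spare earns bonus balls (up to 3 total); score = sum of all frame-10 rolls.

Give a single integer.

Answer: 132

Derivation:
Frame 1: OPEN (6+1=7). Cumulative: 7
Frame 2: SPARE (8+2=10). 10 + next roll (7) = 17. Cumulative: 24
Frame 3: OPEN (7+2=9). Cumulative: 33
Frame 4: STRIKE. 10 + next two rolls (10+3) = 23. Cumulative: 56
Frame 5: STRIKE. 10 + next two rolls (3+4) = 17. Cumulative: 73
Frame 6: OPEN (3+4=7). Cumulative: 80
Frame 7: OPEN (5+1=6). Cumulative: 86
Frame 8: STRIKE. 10 + next two rolls (6+4) = 20. Cumulative: 106
Frame 9: SPARE (6+4=10). 10 + next roll (0) = 10. Cumulative: 116
Frame 10: SPARE. Sum of all frame-10 rolls (0+10+6) = 16. Cumulative: 132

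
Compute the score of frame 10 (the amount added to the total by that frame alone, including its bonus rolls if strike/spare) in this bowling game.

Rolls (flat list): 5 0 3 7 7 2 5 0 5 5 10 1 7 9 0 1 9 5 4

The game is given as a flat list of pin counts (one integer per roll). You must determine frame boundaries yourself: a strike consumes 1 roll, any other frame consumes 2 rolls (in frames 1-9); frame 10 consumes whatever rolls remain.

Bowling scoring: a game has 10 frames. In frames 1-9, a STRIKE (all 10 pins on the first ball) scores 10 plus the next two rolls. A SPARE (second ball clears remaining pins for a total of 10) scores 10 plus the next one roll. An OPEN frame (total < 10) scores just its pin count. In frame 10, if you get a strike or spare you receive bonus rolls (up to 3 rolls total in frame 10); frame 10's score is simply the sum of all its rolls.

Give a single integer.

Frame 1: OPEN (5+0=5). Cumulative: 5
Frame 2: SPARE (3+7=10). 10 + next roll (7) = 17. Cumulative: 22
Frame 3: OPEN (7+2=9). Cumulative: 31
Frame 4: OPEN (5+0=5). Cumulative: 36
Frame 5: SPARE (5+5=10). 10 + next roll (10) = 20. Cumulative: 56
Frame 6: STRIKE. 10 + next two rolls (1+7) = 18. Cumulative: 74
Frame 7: OPEN (1+7=8). Cumulative: 82
Frame 8: OPEN (9+0=9). Cumulative: 91
Frame 9: SPARE (1+9=10). 10 + next roll (5) = 15. Cumulative: 106
Frame 10: OPEN. Sum of all frame-10 rolls (5+4) = 9. Cumulative: 115

Answer: 9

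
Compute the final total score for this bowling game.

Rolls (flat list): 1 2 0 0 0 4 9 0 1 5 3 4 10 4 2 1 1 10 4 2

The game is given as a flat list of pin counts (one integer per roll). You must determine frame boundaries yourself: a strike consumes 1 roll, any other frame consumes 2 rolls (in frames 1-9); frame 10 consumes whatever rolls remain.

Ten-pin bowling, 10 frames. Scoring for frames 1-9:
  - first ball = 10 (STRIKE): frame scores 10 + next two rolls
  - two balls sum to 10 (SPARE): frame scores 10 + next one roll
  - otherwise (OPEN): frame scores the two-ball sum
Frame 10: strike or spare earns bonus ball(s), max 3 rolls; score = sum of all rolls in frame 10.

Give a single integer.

Frame 1: OPEN (1+2=3). Cumulative: 3
Frame 2: OPEN (0+0=0). Cumulative: 3
Frame 3: OPEN (0+4=4). Cumulative: 7
Frame 4: OPEN (9+0=9). Cumulative: 16
Frame 5: OPEN (1+5=6). Cumulative: 22
Frame 6: OPEN (3+4=7). Cumulative: 29
Frame 7: STRIKE. 10 + next two rolls (4+2) = 16. Cumulative: 45
Frame 8: OPEN (4+2=6). Cumulative: 51
Frame 9: OPEN (1+1=2). Cumulative: 53
Frame 10: STRIKE. Sum of all frame-10 rolls (10+4+2) = 16. Cumulative: 69

Answer: 69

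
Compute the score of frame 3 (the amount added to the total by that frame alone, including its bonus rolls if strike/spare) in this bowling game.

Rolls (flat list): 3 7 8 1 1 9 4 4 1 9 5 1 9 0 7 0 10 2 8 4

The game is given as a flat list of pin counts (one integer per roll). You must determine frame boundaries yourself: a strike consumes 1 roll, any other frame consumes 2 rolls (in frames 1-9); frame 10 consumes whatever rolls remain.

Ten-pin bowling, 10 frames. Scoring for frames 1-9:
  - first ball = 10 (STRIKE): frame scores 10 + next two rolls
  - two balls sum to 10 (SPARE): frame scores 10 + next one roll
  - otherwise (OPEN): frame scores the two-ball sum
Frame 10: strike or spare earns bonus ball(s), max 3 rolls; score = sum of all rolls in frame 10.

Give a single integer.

Frame 1: SPARE (3+7=10). 10 + next roll (8) = 18. Cumulative: 18
Frame 2: OPEN (8+1=9). Cumulative: 27
Frame 3: SPARE (1+9=10). 10 + next roll (4) = 14. Cumulative: 41
Frame 4: OPEN (4+4=8). Cumulative: 49
Frame 5: SPARE (1+9=10). 10 + next roll (5) = 15. Cumulative: 64

Answer: 14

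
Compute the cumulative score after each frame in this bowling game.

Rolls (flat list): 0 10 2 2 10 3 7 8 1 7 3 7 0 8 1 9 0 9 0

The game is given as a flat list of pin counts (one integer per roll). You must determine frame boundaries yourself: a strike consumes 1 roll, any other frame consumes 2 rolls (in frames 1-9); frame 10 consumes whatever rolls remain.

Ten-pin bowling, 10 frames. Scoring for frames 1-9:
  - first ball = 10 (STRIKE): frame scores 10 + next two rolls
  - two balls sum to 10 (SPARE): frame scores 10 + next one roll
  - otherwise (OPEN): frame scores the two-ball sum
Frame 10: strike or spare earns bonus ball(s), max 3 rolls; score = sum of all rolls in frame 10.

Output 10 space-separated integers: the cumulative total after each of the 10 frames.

Frame 1: SPARE (0+10=10). 10 + next roll (2) = 12. Cumulative: 12
Frame 2: OPEN (2+2=4). Cumulative: 16
Frame 3: STRIKE. 10 + next two rolls (3+7) = 20. Cumulative: 36
Frame 4: SPARE (3+7=10). 10 + next roll (8) = 18. Cumulative: 54
Frame 5: OPEN (8+1=9). Cumulative: 63
Frame 6: SPARE (7+3=10). 10 + next roll (7) = 17. Cumulative: 80
Frame 7: OPEN (7+0=7). Cumulative: 87
Frame 8: OPEN (8+1=9). Cumulative: 96
Frame 9: OPEN (9+0=9). Cumulative: 105
Frame 10: OPEN. Sum of all frame-10 rolls (9+0) = 9. Cumulative: 114

Answer: 12 16 36 54 63 80 87 96 105 114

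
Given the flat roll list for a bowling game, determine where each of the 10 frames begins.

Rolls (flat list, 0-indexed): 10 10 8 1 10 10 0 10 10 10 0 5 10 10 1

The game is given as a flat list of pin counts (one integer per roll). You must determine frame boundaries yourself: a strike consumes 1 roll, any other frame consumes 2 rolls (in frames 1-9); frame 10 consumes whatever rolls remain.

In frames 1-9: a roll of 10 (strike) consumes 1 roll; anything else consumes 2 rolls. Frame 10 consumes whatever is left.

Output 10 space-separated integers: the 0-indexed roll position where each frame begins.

Answer: 0 1 2 4 5 6 8 9 10 12

Derivation:
Frame 1 starts at roll index 0: roll=10 (strike), consumes 1 roll
Frame 2 starts at roll index 1: roll=10 (strike), consumes 1 roll
Frame 3 starts at roll index 2: rolls=8,1 (sum=9), consumes 2 rolls
Frame 4 starts at roll index 4: roll=10 (strike), consumes 1 roll
Frame 5 starts at roll index 5: roll=10 (strike), consumes 1 roll
Frame 6 starts at roll index 6: rolls=0,10 (sum=10), consumes 2 rolls
Frame 7 starts at roll index 8: roll=10 (strike), consumes 1 roll
Frame 8 starts at roll index 9: roll=10 (strike), consumes 1 roll
Frame 9 starts at roll index 10: rolls=0,5 (sum=5), consumes 2 rolls
Frame 10 starts at roll index 12: 3 remaining rolls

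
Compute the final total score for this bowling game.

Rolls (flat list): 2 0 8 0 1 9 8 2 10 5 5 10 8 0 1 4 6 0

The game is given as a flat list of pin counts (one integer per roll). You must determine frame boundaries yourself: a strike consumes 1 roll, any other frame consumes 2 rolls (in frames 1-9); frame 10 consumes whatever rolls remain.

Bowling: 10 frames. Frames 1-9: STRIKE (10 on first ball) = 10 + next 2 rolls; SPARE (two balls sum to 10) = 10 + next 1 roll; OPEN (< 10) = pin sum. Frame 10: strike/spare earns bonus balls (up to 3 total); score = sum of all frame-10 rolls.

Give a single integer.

Answer: 125

Derivation:
Frame 1: OPEN (2+0=2). Cumulative: 2
Frame 2: OPEN (8+0=8). Cumulative: 10
Frame 3: SPARE (1+9=10). 10 + next roll (8) = 18. Cumulative: 28
Frame 4: SPARE (8+2=10). 10 + next roll (10) = 20. Cumulative: 48
Frame 5: STRIKE. 10 + next two rolls (5+5) = 20. Cumulative: 68
Frame 6: SPARE (5+5=10). 10 + next roll (10) = 20. Cumulative: 88
Frame 7: STRIKE. 10 + next two rolls (8+0) = 18. Cumulative: 106
Frame 8: OPEN (8+0=8). Cumulative: 114
Frame 9: OPEN (1+4=5). Cumulative: 119
Frame 10: OPEN. Sum of all frame-10 rolls (6+0) = 6. Cumulative: 125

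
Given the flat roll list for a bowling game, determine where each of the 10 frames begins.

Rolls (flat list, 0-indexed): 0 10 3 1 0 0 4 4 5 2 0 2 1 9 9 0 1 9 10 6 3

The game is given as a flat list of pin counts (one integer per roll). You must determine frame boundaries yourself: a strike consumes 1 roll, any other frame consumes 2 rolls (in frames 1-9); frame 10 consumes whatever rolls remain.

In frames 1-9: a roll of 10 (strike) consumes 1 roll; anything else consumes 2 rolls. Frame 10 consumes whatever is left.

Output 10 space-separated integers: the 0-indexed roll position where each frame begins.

Answer: 0 2 4 6 8 10 12 14 16 18

Derivation:
Frame 1 starts at roll index 0: rolls=0,10 (sum=10), consumes 2 rolls
Frame 2 starts at roll index 2: rolls=3,1 (sum=4), consumes 2 rolls
Frame 3 starts at roll index 4: rolls=0,0 (sum=0), consumes 2 rolls
Frame 4 starts at roll index 6: rolls=4,4 (sum=8), consumes 2 rolls
Frame 5 starts at roll index 8: rolls=5,2 (sum=7), consumes 2 rolls
Frame 6 starts at roll index 10: rolls=0,2 (sum=2), consumes 2 rolls
Frame 7 starts at roll index 12: rolls=1,9 (sum=10), consumes 2 rolls
Frame 8 starts at roll index 14: rolls=9,0 (sum=9), consumes 2 rolls
Frame 9 starts at roll index 16: rolls=1,9 (sum=10), consumes 2 rolls
Frame 10 starts at roll index 18: 3 remaining rolls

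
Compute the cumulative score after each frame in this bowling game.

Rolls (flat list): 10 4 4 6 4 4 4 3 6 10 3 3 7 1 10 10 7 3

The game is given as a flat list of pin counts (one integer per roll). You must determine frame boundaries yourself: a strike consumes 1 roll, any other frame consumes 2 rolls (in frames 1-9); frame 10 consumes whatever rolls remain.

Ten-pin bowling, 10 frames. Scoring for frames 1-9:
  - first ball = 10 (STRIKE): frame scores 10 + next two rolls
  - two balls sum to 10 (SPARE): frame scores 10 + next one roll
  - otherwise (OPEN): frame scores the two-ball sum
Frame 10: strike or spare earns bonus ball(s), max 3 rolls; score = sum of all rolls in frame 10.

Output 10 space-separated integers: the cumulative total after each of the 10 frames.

Answer: 18 26 40 48 57 73 79 87 114 134

Derivation:
Frame 1: STRIKE. 10 + next two rolls (4+4) = 18. Cumulative: 18
Frame 2: OPEN (4+4=8). Cumulative: 26
Frame 3: SPARE (6+4=10). 10 + next roll (4) = 14. Cumulative: 40
Frame 4: OPEN (4+4=8). Cumulative: 48
Frame 5: OPEN (3+6=9). Cumulative: 57
Frame 6: STRIKE. 10 + next two rolls (3+3) = 16. Cumulative: 73
Frame 7: OPEN (3+3=6). Cumulative: 79
Frame 8: OPEN (7+1=8). Cumulative: 87
Frame 9: STRIKE. 10 + next two rolls (10+7) = 27. Cumulative: 114
Frame 10: STRIKE. Sum of all frame-10 rolls (10+7+3) = 20. Cumulative: 134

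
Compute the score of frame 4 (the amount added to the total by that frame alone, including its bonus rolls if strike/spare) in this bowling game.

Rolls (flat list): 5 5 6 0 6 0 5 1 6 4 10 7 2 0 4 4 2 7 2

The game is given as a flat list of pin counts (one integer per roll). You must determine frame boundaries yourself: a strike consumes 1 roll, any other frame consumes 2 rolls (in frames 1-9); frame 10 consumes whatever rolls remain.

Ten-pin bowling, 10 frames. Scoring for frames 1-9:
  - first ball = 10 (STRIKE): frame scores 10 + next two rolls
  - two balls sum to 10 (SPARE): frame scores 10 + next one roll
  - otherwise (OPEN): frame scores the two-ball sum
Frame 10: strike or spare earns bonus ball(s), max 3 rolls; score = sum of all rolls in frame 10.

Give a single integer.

Frame 1: SPARE (5+5=10). 10 + next roll (6) = 16. Cumulative: 16
Frame 2: OPEN (6+0=6). Cumulative: 22
Frame 3: OPEN (6+0=6). Cumulative: 28
Frame 4: OPEN (5+1=6). Cumulative: 34
Frame 5: SPARE (6+4=10). 10 + next roll (10) = 20. Cumulative: 54
Frame 6: STRIKE. 10 + next two rolls (7+2) = 19. Cumulative: 73

Answer: 6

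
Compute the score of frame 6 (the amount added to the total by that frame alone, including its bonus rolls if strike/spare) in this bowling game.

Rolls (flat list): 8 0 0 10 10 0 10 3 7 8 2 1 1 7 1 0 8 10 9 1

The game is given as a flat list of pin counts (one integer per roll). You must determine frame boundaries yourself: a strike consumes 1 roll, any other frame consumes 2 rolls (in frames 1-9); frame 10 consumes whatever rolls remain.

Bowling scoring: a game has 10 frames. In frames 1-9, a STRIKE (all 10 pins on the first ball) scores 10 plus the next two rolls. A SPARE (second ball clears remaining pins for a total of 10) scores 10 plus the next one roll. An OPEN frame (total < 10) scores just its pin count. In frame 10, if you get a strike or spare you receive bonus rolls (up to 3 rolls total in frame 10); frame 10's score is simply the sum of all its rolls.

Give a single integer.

Answer: 11

Derivation:
Frame 1: OPEN (8+0=8). Cumulative: 8
Frame 2: SPARE (0+10=10). 10 + next roll (10) = 20. Cumulative: 28
Frame 3: STRIKE. 10 + next two rolls (0+10) = 20. Cumulative: 48
Frame 4: SPARE (0+10=10). 10 + next roll (3) = 13. Cumulative: 61
Frame 5: SPARE (3+7=10). 10 + next roll (8) = 18. Cumulative: 79
Frame 6: SPARE (8+2=10). 10 + next roll (1) = 11. Cumulative: 90
Frame 7: OPEN (1+1=2). Cumulative: 92
Frame 8: OPEN (7+1=8). Cumulative: 100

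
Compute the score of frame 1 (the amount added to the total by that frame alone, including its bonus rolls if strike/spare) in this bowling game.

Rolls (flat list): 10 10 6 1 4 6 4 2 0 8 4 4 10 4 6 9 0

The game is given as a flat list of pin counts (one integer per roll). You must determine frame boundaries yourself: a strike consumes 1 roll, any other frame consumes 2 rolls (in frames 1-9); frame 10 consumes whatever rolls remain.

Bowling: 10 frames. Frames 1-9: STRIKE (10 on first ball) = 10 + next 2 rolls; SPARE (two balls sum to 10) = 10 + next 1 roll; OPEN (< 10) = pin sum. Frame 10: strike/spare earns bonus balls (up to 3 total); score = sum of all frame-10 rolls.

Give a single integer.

Answer: 26

Derivation:
Frame 1: STRIKE. 10 + next two rolls (10+6) = 26. Cumulative: 26
Frame 2: STRIKE. 10 + next two rolls (6+1) = 17. Cumulative: 43
Frame 3: OPEN (6+1=7). Cumulative: 50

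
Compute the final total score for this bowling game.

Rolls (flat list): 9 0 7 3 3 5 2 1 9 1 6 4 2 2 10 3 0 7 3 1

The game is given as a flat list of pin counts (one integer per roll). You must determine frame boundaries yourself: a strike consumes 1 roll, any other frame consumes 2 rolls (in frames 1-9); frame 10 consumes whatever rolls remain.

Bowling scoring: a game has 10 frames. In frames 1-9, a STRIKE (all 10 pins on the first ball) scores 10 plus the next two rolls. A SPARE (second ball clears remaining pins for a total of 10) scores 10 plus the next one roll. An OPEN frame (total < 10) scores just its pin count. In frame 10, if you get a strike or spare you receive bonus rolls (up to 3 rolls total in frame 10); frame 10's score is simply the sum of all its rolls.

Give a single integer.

Frame 1: OPEN (9+0=9). Cumulative: 9
Frame 2: SPARE (7+3=10). 10 + next roll (3) = 13. Cumulative: 22
Frame 3: OPEN (3+5=8). Cumulative: 30
Frame 4: OPEN (2+1=3). Cumulative: 33
Frame 5: SPARE (9+1=10). 10 + next roll (6) = 16. Cumulative: 49
Frame 6: SPARE (6+4=10). 10 + next roll (2) = 12. Cumulative: 61
Frame 7: OPEN (2+2=4). Cumulative: 65
Frame 8: STRIKE. 10 + next two rolls (3+0) = 13. Cumulative: 78
Frame 9: OPEN (3+0=3). Cumulative: 81
Frame 10: SPARE. Sum of all frame-10 rolls (7+3+1) = 11. Cumulative: 92

Answer: 92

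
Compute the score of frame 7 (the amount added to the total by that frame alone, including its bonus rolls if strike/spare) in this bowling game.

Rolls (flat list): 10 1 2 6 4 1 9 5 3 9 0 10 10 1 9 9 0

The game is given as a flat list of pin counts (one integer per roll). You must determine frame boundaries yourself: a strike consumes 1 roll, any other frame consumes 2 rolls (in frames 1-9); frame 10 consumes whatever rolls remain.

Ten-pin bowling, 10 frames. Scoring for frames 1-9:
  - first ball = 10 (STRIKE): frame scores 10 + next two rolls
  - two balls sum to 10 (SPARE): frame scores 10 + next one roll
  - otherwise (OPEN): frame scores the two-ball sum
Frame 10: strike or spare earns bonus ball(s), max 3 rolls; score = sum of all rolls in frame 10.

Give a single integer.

Frame 1: STRIKE. 10 + next two rolls (1+2) = 13. Cumulative: 13
Frame 2: OPEN (1+2=3). Cumulative: 16
Frame 3: SPARE (6+4=10). 10 + next roll (1) = 11. Cumulative: 27
Frame 4: SPARE (1+9=10). 10 + next roll (5) = 15. Cumulative: 42
Frame 5: OPEN (5+3=8). Cumulative: 50
Frame 6: OPEN (9+0=9). Cumulative: 59
Frame 7: STRIKE. 10 + next two rolls (10+1) = 21. Cumulative: 80
Frame 8: STRIKE. 10 + next two rolls (1+9) = 20. Cumulative: 100
Frame 9: SPARE (1+9=10). 10 + next roll (9) = 19. Cumulative: 119

Answer: 21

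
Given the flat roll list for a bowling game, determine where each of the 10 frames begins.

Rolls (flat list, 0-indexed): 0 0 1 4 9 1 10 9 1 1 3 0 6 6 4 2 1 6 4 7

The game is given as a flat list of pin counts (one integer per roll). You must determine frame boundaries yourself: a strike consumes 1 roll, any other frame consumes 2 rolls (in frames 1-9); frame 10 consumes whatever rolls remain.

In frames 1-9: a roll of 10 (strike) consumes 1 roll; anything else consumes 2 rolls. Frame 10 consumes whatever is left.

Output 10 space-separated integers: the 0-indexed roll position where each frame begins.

Answer: 0 2 4 6 7 9 11 13 15 17

Derivation:
Frame 1 starts at roll index 0: rolls=0,0 (sum=0), consumes 2 rolls
Frame 2 starts at roll index 2: rolls=1,4 (sum=5), consumes 2 rolls
Frame 3 starts at roll index 4: rolls=9,1 (sum=10), consumes 2 rolls
Frame 4 starts at roll index 6: roll=10 (strike), consumes 1 roll
Frame 5 starts at roll index 7: rolls=9,1 (sum=10), consumes 2 rolls
Frame 6 starts at roll index 9: rolls=1,3 (sum=4), consumes 2 rolls
Frame 7 starts at roll index 11: rolls=0,6 (sum=6), consumes 2 rolls
Frame 8 starts at roll index 13: rolls=6,4 (sum=10), consumes 2 rolls
Frame 9 starts at roll index 15: rolls=2,1 (sum=3), consumes 2 rolls
Frame 10 starts at roll index 17: 3 remaining rolls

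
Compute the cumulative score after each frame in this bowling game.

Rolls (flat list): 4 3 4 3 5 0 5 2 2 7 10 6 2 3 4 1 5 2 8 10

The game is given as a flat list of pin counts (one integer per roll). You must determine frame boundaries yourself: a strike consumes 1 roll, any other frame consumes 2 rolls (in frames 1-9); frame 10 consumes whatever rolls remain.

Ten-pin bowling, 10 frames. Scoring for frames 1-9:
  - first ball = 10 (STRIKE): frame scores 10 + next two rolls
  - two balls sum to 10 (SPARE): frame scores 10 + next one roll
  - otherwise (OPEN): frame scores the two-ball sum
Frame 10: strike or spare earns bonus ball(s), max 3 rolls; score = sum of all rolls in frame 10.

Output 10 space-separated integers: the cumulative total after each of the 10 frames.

Answer: 7 14 19 26 35 53 61 68 74 94

Derivation:
Frame 1: OPEN (4+3=7). Cumulative: 7
Frame 2: OPEN (4+3=7). Cumulative: 14
Frame 3: OPEN (5+0=5). Cumulative: 19
Frame 4: OPEN (5+2=7). Cumulative: 26
Frame 5: OPEN (2+7=9). Cumulative: 35
Frame 6: STRIKE. 10 + next two rolls (6+2) = 18. Cumulative: 53
Frame 7: OPEN (6+2=8). Cumulative: 61
Frame 8: OPEN (3+4=7). Cumulative: 68
Frame 9: OPEN (1+5=6). Cumulative: 74
Frame 10: SPARE. Sum of all frame-10 rolls (2+8+10) = 20. Cumulative: 94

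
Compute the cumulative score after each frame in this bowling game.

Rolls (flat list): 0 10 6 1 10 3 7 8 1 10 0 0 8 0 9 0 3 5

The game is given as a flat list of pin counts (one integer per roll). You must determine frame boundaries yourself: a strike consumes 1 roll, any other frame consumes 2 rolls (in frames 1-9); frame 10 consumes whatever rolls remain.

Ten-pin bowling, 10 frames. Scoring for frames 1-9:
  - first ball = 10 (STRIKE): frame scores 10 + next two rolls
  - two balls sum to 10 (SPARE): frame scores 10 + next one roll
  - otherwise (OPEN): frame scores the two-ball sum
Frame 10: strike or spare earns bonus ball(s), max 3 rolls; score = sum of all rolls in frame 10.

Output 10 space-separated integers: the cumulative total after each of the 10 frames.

Answer: 16 23 43 61 70 80 80 88 97 105

Derivation:
Frame 1: SPARE (0+10=10). 10 + next roll (6) = 16. Cumulative: 16
Frame 2: OPEN (6+1=7). Cumulative: 23
Frame 3: STRIKE. 10 + next two rolls (3+7) = 20. Cumulative: 43
Frame 4: SPARE (3+7=10). 10 + next roll (8) = 18. Cumulative: 61
Frame 5: OPEN (8+1=9). Cumulative: 70
Frame 6: STRIKE. 10 + next two rolls (0+0) = 10. Cumulative: 80
Frame 7: OPEN (0+0=0). Cumulative: 80
Frame 8: OPEN (8+0=8). Cumulative: 88
Frame 9: OPEN (9+0=9). Cumulative: 97
Frame 10: OPEN. Sum of all frame-10 rolls (3+5) = 8. Cumulative: 105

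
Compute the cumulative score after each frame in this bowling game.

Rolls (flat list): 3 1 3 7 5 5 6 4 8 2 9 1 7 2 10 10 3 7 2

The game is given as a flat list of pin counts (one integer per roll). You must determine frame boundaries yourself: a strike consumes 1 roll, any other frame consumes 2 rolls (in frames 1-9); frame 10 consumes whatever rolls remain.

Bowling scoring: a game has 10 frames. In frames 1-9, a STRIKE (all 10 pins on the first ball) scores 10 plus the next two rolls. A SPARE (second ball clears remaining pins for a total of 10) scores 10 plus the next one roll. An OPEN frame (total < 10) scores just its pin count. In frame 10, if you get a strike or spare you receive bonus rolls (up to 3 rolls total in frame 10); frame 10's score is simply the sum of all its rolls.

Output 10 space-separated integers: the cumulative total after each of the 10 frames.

Frame 1: OPEN (3+1=4). Cumulative: 4
Frame 2: SPARE (3+7=10). 10 + next roll (5) = 15. Cumulative: 19
Frame 3: SPARE (5+5=10). 10 + next roll (6) = 16. Cumulative: 35
Frame 4: SPARE (6+4=10). 10 + next roll (8) = 18. Cumulative: 53
Frame 5: SPARE (8+2=10). 10 + next roll (9) = 19. Cumulative: 72
Frame 6: SPARE (9+1=10). 10 + next roll (7) = 17. Cumulative: 89
Frame 7: OPEN (7+2=9). Cumulative: 98
Frame 8: STRIKE. 10 + next two rolls (10+3) = 23. Cumulative: 121
Frame 9: STRIKE. 10 + next two rolls (3+7) = 20. Cumulative: 141
Frame 10: SPARE. Sum of all frame-10 rolls (3+7+2) = 12. Cumulative: 153

Answer: 4 19 35 53 72 89 98 121 141 153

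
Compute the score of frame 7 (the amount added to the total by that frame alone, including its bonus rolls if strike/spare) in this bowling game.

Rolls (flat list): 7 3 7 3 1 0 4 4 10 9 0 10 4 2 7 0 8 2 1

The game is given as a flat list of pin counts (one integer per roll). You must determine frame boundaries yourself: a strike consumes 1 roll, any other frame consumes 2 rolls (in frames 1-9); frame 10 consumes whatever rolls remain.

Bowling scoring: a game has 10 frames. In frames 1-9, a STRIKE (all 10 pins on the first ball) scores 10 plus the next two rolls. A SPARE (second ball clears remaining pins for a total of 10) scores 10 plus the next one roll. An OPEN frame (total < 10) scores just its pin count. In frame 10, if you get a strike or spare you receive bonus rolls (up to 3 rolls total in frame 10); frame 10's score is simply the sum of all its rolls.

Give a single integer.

Answer: 16

Derivation:
Frame 1: SPARE (7+3=10). 10 + next roll (7) = 17. Cumulative: 17
Frame 2: SPARE (7+3=10). 10 + next roll (1) = 11. Cumulative: 28
Frame 3: OPEN (1+0=1). Cumulative: 29
Frame 4: OPEN (4+4=8). Cumulative: 37
Frame 5: STRIKE. 10 + next two rolls (9+0) = 19. Cumulative: 56
Frame 6: OPEN (9+0=9). Cumulative: 65
Frame 7: STRIKE. 10 + next two rolls (4+2) = 16. Cumulative: 81
Frame 8: OPEN (4+2=6). Cumulative: 87
Frame 9: OPEN (7+0=7). Cumulative: 94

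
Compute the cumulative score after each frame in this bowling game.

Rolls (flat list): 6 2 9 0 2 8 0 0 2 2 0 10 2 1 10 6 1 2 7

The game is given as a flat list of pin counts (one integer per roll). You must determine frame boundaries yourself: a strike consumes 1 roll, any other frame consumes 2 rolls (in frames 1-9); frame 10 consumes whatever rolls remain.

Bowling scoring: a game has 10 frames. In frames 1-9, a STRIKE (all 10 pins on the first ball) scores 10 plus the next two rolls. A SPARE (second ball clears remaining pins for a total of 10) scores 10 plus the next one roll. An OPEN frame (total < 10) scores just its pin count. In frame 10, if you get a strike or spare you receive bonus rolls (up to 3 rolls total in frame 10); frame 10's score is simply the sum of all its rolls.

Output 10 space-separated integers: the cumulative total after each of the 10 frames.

Answer: 8 17 27 27 31 43 46 63 70 79

Derivation:
Frame 1: OPEN (6+2=8). Cumulative: 8
Frame 2: OPEN (9+0=9). Cumulative: 17
Frame 3: SPARE (2+8=10). 10 + next roll (0) = 10. Cumulative: 27
Frame 4: OPEN (0+0=0). Cumulative: 27
Frame 5: OPEN (2+2=4). Cumulative: 31
Frame 6: SPARE (0+10=10). 10 + next roll (2) = 12. Cumulative: 43
Frame 7: OPEN (2+1=3). Cumulative: 46
Frame 8: STRIKE. 10 + next two rolls (6+1) = 17. Cumulative: 63
Frame 9: OPEN (6+1=7). Cumulative: 70
Frame 10: OPEN. Sum of all frame-10 rolls (2+7) = 9. Cumulative: 79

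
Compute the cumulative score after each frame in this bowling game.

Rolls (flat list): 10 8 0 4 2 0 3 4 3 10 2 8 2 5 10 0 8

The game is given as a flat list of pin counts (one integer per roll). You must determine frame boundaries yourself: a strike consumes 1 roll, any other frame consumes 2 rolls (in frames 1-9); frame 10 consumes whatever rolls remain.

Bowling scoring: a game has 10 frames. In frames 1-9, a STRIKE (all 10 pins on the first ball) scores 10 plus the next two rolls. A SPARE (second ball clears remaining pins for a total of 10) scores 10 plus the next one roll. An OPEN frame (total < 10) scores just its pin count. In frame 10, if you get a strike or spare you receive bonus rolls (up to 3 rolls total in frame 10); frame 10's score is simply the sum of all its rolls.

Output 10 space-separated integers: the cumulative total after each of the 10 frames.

Frame 1: STRIKE. 10 + next two rolls (8+0) = 18. Cumulative: 18
Frame 2: OPEN (8+0=8). Cumulative: 26
Frame 3: OPEN (4+2=6). Cumulative: 32
Frame 4: OPEN (0+3=3). Cumulative: 35
Frame 5: OPEN (4+3=7). Cumulative: 42
Frame 6: STRIKE. 10 + next two rolls (2+8) = 20. Cumulative: 62
Frame 7: SPARE (2+8=10). 10 + next roll (2) = 12. Cumulative: 74
Frame 8: OPEN (2+5=7). Cumulative: 81
Frame 9: STRIKE. 10 + next two rolls (0+8) = 18. Cumulative: 99
Frame 10: OPEN. Sum of all frame-10 rolls (0+8) = 8. Cumulative: 107

Answer: 18 26 32 35 42 62 74 81 99 107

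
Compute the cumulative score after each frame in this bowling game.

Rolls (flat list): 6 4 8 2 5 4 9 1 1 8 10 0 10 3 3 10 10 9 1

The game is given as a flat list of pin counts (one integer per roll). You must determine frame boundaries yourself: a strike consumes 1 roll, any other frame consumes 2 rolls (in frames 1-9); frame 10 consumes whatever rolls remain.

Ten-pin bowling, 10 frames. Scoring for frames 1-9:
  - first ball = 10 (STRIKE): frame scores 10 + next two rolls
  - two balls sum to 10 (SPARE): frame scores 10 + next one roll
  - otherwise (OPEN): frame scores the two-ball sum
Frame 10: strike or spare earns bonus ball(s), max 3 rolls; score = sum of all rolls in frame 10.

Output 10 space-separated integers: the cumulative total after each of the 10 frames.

Frame 1: SPARE (6+4=10). 10 + next roll (8) = 18. Cumulative: 18
Frame 2: SPARE (8+2=10). 10 + next roll (5) = 15. Cumulative: 33
Frame 3: OPEN (5+4=9). Cumulative: 42
Frame 4: SPARE (9+1=10). 10 + next roll (1) = 11. Cumulative: 53
Frame 5: OPEN (1+8=9). Cumulative: 62
Frame 6: STRIKE. 10 + next two rolls (0+10) = 20. Cumulative: 82
Frame 7: SPARE (0+10=10). 10 + next roll (3) = 13. Cumulative: 95
Frame 8: OPEN (3+3=6). Cumulative: 101
Frame 9: STRIKE. 10 + next two rolls (10+9) = 29. Cumulative: 130
Frame 10: STRIKE. Sum of all frame-10 rolls (10+9+1) = 20. Cumulative: 150

Answer: 18 33 42 53 62 82 95 101 130 150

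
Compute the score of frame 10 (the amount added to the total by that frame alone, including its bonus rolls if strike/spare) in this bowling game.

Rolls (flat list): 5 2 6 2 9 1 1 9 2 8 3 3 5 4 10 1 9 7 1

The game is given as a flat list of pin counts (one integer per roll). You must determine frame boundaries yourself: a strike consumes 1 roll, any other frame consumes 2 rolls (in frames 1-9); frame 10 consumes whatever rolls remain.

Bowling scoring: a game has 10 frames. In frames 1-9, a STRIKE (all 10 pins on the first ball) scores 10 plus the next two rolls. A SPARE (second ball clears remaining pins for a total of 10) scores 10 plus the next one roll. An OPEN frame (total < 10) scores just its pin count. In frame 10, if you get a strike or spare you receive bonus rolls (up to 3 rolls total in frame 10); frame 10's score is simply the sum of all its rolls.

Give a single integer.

Frame 1: OPEN (5+2=7). Cumulative: 7
Frame 2: OPEN (6+2=8). Cumulative: 15
Frame 3: SPARE (9+1=10). 10 + next roll (1) = 11. Cumulative: 26
Frame 4: SPARE (1+9=10). 10 + next roll (2) = 12. Cumulative: 38
Frame 5: SPARE (2+8=10). 10 + next roll (3) = 13. Cumulative: 51
Frame 6: OPEN (3+3=6). Cumulative: 57
Frame 7: OPEN (5+4=9). Cumulative: 66
Frame 8: STRIKE. 10 + next two rolls (1+9) = 20. Cumulative: 86
Frame 9: SPARE (1+9=10). 10 + next roll (7) = 17. Cumulative: 103
Frame 10: OPEN. Sum of all frame-10 rolls (7+1) = 8. Cumulative: 111

Answer: 8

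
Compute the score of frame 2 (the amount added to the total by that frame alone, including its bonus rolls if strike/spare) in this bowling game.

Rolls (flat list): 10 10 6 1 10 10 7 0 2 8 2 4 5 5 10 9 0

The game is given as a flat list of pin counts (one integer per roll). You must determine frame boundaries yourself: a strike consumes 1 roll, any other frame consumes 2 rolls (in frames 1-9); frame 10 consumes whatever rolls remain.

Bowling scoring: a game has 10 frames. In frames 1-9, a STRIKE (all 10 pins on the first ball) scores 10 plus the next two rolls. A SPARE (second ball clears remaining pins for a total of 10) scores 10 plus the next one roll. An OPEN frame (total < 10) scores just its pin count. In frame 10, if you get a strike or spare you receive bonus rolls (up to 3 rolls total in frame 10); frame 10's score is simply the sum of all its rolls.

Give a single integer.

Frame 1: STRIKE. 10 + next two rolls (10+6) = 26. Cumulative: 26
Frame 2: STRIKE. 10 + next two rolls (6+1) = 17. Cumulative: 43
Frame 3: OPEN (6+1=7). Cumulative: 50
Frame 4: STRIKE. 10 + next two rolls (10+7) = 27. Cumulative: 77

Answer: 17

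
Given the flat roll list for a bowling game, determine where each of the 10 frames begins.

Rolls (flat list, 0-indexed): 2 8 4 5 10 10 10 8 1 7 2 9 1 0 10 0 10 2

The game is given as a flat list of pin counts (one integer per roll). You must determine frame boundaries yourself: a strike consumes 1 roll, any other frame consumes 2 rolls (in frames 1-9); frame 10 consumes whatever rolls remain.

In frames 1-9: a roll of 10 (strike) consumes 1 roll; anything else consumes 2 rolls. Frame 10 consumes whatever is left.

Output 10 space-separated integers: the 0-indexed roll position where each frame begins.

Answer: 0 2 4 5 6 7 9 11 13 15

Derivation:
Frame 1 starts at roll index 0: rolls=2,8 (sum=10), consumes 2 rolls
Frame 2 starts at roll index 2: rolls=4,5 (sum=9), consumes 2 rolls
Frame 3 starts at roll index 4: roll=10 (strike), consumes 1 roll
Frame 4 starts at roll index 5: roll=10 (strike), consumes 1 roll
Frame 5 starts at roll index 6: roll=10 (strike), consumes 1 roll
Frame 6 starts at roll index 7: rolls=8,1 (sum=9), consumes 2 rolls
Frame 7 starts at roll index 9: rolls=7,2 (sum=9), consumes 2 rolls
Frame 8 starts at roll index 11: rolls=9,1 (sum=10), consumes 2 rolls
Frame 9 starts at roll index 13: rolls=0,10 (sum=10), consumes 2 rolls
Frame 10 starts at roll index 15: 3 remaining rolls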